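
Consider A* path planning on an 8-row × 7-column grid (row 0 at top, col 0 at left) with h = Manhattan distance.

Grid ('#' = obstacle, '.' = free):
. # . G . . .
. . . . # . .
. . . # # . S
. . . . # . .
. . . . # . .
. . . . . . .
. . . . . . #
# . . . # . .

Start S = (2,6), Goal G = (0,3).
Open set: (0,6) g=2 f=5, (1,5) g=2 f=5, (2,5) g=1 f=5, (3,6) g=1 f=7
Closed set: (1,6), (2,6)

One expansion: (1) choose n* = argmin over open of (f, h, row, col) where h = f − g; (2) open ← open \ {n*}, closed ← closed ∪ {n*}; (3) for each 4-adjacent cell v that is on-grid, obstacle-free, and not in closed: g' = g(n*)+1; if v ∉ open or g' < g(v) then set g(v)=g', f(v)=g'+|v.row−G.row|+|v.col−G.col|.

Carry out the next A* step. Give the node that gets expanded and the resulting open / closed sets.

expanded=(0,6); open=[(0,5) g=3 f=5, (1,5) g=2 f=5, (2,5) g=1 f=5, (3,6) g=1 f=7]; closed=[(0,6), (1,6), (2,6)]

step 1: expand (0,6) (f=5, h=3) → closed; open now [(0,5) g=3 f=5, (1,5) g=2 f=5, (2,5) g=1 f=5, (3,6) g=1 f=7]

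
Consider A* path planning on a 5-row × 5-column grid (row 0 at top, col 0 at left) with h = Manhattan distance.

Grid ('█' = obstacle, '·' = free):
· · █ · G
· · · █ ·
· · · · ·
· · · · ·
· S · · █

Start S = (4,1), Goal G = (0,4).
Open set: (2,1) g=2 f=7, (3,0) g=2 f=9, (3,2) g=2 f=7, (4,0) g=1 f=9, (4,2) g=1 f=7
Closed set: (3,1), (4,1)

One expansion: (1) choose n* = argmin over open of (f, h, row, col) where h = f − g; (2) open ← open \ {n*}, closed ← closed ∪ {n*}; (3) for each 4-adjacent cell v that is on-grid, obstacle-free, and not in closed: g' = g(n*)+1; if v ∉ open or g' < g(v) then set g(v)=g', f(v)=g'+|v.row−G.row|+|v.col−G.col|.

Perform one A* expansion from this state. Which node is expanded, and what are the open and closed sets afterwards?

step 1: expand (2,1) (f=7, h=5) → closed; open now [(1,1) g=3 f=7, (2,0) g=3 f=9, (2,2) g=3 f=7, (3,0) g=2 f=9, (3,2) g=2 f=7, (4,0) g=1 f=9, (4,2) g=1 f=7]

expanded=(2,1); open=[(1,1) g=3 f=7, (2,0) g=3 f=9, (2,2) g=3 f=7, (3,0) g=2 f=9, (3,2) g=2 f=7, (4,0) g=1 f=9, (4,2) g=1 f=7]; closed=[(2,1), (3,1), (4,1)]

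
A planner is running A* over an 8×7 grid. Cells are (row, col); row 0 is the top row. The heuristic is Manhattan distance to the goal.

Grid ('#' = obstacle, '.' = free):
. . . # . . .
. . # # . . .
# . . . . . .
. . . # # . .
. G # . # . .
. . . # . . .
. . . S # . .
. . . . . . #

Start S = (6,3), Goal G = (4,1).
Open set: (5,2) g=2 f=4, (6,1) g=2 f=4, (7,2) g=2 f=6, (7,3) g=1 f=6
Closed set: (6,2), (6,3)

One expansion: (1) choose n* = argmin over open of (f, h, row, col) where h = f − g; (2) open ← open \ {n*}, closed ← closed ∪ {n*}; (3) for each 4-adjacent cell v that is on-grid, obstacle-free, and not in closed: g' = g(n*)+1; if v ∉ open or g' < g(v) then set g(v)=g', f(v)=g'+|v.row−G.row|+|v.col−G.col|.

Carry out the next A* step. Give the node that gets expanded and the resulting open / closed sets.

expanded=(5,2); open=[(5,1) g=3 f=4, (6,1) g=2 f=4, (7,2) g=2 f=6, (7,3) g=1 f=6]; closed=[(5,2), (6,2), (6,3)]

step 1: expand (5,2) (f=4, h=2) → closed; open now [(5,1) g=3 f=4, (6,1) g=2 f=4, (7,2) g=2 f=6, (7,3) g=1 f=6]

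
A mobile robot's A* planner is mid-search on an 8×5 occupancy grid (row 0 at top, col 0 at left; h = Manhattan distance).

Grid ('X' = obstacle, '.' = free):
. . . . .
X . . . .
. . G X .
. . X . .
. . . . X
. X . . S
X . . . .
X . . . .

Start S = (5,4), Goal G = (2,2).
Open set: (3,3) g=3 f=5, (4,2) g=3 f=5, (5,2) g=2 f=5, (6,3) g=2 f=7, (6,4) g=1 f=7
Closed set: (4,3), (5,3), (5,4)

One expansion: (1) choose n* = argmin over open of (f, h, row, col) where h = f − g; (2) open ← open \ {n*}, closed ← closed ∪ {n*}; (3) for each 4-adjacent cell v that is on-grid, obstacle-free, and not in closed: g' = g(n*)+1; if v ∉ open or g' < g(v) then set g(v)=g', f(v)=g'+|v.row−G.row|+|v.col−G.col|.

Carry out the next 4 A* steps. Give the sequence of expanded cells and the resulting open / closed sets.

order=[(3,3) → (4,2) → (5,2) → (3,4)]; open=[(2,4) g=5 f=7, (4,1) g=4 f=7, (6,2) g=3 f=7, (6,3) g=2 f=7, (6,4) g=1 f=7]; closed=[(3,3), (3,4), (4,2), (4,3), (5,2), (5,3), (5,4)]

step 1: expand (3,3) (f=5, h=2) → closed; open now [(3,4) g=4 f=7, (4,2) g=3 f=5, (5,2) g=2 f=5, (6,3) g=2 f=7, (6,4) g=1 f=7]
step 2: expand (4,2) (f=5, h=2) → closed; open now [(3,4) g=4 f=7, (4,1) g=4 f=7, (5,2) g=2 f=5, (6,3) g=2 f=7, (6,4) g=1 f=7]
step 3: expand (5,2) (f=5, h=3) → closed; open now [(3,4) g=4 f=7, (4,1) g=4 f=7, (6,2) g=3 f=7, (6,3) g=2 f=7, (6,4) g=1 f=7]
step 4: expand (3,4) (f=7, h=3) → closed; open now [(2,4) g=5 f=7, (4,1) g=4 f=7, (6,2) g=3 f=7, (6,3) g=2 f=7, (6,4) g=1 f=7]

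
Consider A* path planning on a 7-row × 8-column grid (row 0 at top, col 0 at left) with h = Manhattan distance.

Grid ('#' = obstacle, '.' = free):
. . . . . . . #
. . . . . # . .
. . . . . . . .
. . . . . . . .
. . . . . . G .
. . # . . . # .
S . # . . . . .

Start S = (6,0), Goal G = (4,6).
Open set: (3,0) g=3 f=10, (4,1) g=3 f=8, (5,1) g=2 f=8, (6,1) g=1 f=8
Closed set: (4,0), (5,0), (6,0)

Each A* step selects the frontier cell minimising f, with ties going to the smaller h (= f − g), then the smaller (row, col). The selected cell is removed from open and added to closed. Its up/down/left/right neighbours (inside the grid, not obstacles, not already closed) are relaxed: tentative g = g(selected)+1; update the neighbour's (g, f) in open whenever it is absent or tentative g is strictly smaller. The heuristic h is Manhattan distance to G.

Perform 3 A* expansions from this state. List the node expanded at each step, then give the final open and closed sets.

order=[(4,1) → (4,2) → (4,3)]; open=[(3,0) g=3 f=10, (3,1) g=4 f=10, (3,2) g=5 f=10, (3,3) g=6 f=10, (4,4) g=6 f=8, (5,1) g=2 f=8, (5,3) g=6 f=10, (6,1) g=1 f=8]; closed=[(4,0), (4,1), (4,2), (4,3), (5,0), (6,0)]

step 1: expand (4,1) (f=8, h=5) → closed; open now [(3,0) g=3 f=10, (3,1) g=4 f=10, (4,2) g=4 f=8, (5,1) g=2 f=8, (6,1) g=1 f=8]
step 2: expand (4,2) (f=8, h=4) → closed; open now [(3,0) g=3 f=10, (3,1) g=4 f=10, (3,2) g=5 f=10, (4,3) g=5 f=8, (5,1) g=2 f=8, (6,1) g=1 f=8]
step 3: expand (4,3) (f=8, h=3) → closed; open now [(3,0) g=3 f=10, (3,1) g=4 f=10, (3,2) g=5 f=10, (3,3) g=6 f=10, (4,4) g=6 f=8, (5,1) g=2 f=8, (5,3) g=6 f=10, (6,1) g=1 f=8]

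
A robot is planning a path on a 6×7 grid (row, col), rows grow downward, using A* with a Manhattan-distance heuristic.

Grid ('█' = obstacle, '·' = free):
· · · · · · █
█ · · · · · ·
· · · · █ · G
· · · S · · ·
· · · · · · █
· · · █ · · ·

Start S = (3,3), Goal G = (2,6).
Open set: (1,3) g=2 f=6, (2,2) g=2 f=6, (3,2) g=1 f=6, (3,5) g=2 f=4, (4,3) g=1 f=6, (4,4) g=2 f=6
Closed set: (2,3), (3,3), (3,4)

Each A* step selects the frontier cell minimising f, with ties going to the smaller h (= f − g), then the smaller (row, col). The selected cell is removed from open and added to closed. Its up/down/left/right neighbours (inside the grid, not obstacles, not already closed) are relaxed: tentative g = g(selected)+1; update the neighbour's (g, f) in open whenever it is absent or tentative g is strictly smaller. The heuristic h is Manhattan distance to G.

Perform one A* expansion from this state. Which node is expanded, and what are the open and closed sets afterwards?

expanded=(3,5); open=[(1,3) g=2 f=6, (2,2) g=2 f=6, (2,5) g=3 f=4, (3,2) g=1 f=6, (3,6) g=3 f=4, (4,3) g=1 f=6, (4,4) g=2 f=6, (4,5) g=3 f=6]; closed=[(2,3), (3,3), (3,4), (3,5)]

step 1: expand (3,5) (f=4, h=2) → closed; open now [(1,3) g=2 f=6, (2,2) g=2 f=6, (2,5) g=3 f=4, (3,2) g=1 f=6, (3,6) g=3 f=4, (4,3) g=1 f=6, (4,4) g=2 f=6, (4,5) g=3 f=6]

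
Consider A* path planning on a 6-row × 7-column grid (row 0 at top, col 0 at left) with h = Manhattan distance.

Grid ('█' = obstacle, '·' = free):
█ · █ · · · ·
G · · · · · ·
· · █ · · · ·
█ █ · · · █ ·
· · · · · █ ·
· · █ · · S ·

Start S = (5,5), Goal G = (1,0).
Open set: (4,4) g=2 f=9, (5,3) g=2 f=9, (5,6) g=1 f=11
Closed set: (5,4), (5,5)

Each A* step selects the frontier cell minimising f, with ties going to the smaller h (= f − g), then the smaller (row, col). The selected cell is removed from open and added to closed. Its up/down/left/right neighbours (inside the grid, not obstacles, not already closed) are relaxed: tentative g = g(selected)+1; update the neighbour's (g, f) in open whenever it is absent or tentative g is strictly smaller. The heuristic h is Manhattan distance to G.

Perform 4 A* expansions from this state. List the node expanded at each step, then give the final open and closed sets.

step 1: expand (4,4) (f=9, h=7) → closed; open now [(3,4) g=3 f=9, (4,3) g=3 f=9, (5,3) g=2 f=9, (5,6) g=1 f=11]
step 2: expand (3,4) (f=9, h=6) → closed; open now [(2,4) g=4 f=9, (3,3) g=4 f=9, (4,3) g=3 f=9, (5,3) g=2 f=9, (5,6) g=1 f=11]
step 3: expand (2,4) (f=9, h=5) → closed; open now [(1,4) g=5 f=9, (2,3) g=5 f=9, (2,5) g=5 f=11, (3,3) g=4 f=9, (4,3) g=3 f=9, (5,3) g=2 f=9, (5,6) g=1 f=11]
step 4: expand (1,4) (f=9, h=4) → closed; open now [(0,4) g=6 f=11, (1,3) g=6 f=9, (1,5) g=6 f=11, (2,3) g=5 f=9, (2,5) g=5 f=11, (3,3) g=4 f=9, (4,3) g=3 f=9, (5,3) g=2 f=9, (5,6) g=1 f=11]

order=[(4,4) → (3,4) → (2,4) → (1,4)]; open=[(0,4) g=6 f=11, (1,3) g=6 f=9, (1,5) g=6 f=11, (2,3) g=5 f=9, (2,5) g=5 f=11, (3,3) g=4 f=9, (4,3) g=3 f=9, (5,3) g=2 f=9, (5,6) g=1 f=11]; closed=[(1,4), (2,4), (3,4), (4,4), (5,4), (5,5)]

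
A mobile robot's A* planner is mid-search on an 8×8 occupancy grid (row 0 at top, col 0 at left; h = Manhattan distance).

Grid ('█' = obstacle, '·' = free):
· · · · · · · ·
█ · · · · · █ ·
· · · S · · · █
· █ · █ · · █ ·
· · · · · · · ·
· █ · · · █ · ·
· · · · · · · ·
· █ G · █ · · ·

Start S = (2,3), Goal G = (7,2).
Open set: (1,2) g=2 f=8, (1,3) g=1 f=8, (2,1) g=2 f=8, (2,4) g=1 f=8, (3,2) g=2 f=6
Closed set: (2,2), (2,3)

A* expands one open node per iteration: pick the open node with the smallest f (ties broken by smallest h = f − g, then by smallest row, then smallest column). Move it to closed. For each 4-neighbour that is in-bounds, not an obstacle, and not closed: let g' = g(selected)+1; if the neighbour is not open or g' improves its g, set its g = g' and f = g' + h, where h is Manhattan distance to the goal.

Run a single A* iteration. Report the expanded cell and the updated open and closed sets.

step 1: expand (3,2) (f=6, h=4) → closed; open now [(1,2) g=2 f=8, (1,3) g=1 f=8, (2,1) g=2 f=8, (2,4) g=1 f=8, (4,2) g=3 f=6]

expanded=(3,2); open=[(1,2) g=2 f=8, (1,3) g=1 f=8, (2,1) g=2 f=8, (2,4) g=1 f=8, (4,2) g=3 f=6]; closed=[(2,2), (2,3), (3,2)]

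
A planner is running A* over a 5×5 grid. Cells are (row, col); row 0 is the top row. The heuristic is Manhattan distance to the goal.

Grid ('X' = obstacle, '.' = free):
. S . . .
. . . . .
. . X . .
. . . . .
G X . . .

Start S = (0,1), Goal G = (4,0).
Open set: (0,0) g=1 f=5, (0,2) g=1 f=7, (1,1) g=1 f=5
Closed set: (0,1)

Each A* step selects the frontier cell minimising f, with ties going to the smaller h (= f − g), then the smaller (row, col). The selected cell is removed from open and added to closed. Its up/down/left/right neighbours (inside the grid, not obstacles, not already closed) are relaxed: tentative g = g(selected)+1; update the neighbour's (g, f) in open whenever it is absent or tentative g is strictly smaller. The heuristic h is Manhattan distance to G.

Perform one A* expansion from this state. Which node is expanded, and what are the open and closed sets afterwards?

step 1: expand (0,0) (f=5, h=4) → closed; open now [(0,2) g=1 f=7, (1,0) g=2 f=5, (1,1) g=1 f=5]

expanded=(0,0); open=[(0,2) g=1 f=7, (1,0) g=2 f=5, (1,1) g=1 f=5]; closed=[(0,0), (0,1)]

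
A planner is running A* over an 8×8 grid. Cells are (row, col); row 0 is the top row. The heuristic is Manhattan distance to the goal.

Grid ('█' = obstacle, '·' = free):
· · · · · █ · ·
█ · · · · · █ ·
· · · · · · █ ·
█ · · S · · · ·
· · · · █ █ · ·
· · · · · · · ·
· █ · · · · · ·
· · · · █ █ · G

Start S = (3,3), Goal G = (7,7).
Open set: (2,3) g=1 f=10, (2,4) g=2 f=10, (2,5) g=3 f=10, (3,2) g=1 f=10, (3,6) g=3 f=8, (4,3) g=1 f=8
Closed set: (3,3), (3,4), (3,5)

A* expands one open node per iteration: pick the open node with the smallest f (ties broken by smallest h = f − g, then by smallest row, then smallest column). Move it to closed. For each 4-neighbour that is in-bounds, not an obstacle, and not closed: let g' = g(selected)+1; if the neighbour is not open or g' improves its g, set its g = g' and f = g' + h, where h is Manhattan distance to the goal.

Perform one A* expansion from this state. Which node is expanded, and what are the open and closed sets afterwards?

step 1: expand (3,6) (f=8, h=5) → closed; open now [(2,3) g=1 f=10, (2,4) g=2 f=10, (2,5) g=3 f=10, (3,2) g=1 f=10, (3,7) g=4 f=8, (4,3) g=1 f=8, (4,6) g=4 f=8]

expanded=(3,6); open=[(2,3) g=1 f=10, (2,4) g=2 f=10, (2,5) g=3 f=10, (3,2) g=1 f=10, (3,7) g=4 f=8, (4,3) g=1 f=8, (4,6) g=4 f=8]; closed=[(3,3), (3,4), (3,5), (3,6)]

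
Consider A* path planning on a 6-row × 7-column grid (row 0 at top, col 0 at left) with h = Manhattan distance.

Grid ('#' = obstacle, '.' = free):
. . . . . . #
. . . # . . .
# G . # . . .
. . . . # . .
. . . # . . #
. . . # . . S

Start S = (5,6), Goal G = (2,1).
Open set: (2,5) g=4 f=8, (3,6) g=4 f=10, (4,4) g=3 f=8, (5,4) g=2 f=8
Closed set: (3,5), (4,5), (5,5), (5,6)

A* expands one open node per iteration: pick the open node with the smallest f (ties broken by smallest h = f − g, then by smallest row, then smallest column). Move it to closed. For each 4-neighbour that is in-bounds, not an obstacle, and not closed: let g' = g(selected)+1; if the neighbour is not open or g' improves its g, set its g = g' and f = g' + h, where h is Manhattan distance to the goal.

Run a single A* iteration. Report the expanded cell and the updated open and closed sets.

expanded=(2,5); open=[(1,5) g=5 f=10, (2,4) g=5 f=8, (2,6) g=5 f=10, (3,6) g=4 f=10, (4,4) g=3 f=8, (5,4) g=2 f=8]; closed=[(2,5), (3,5), (4,5), (5,5), (5,6)]

step 1: expand (2,5) (f=8, h=4) → closed; open now [(1,5) g=5 f=10, (2,4) g=5 f=8, (2,6) g=5 f=10, (3,6) g=4 f=10, (4,4) g=3 f=8, (5,4) g=2 f=8]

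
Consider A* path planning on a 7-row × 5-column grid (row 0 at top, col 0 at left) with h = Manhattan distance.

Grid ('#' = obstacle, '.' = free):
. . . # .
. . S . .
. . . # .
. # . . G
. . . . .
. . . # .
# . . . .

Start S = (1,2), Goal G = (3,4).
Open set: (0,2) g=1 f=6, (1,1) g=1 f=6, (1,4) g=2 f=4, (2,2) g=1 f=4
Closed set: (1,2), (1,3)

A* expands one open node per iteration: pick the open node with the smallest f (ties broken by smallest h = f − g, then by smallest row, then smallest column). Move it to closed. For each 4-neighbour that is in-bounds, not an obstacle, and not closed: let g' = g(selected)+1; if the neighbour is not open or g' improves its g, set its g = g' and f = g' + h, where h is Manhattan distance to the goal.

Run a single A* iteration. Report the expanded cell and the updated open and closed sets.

step 1: expand (1,4) (f=4, h=2) → closed; open now [(0,2) g=1 f=6, (0,4) g=3 f=6, (1,1) g=1 f=6, (2,2) g=1 f=4, (2,4) g=3 f=4]

expanded=(1,4); open=[(0,2) g=1 f=6, (0,4) g=3 f=6, (1,1) g=1 f=6, (2,2) g=1 f=4, (2,4) g=3 f=4]; closed=[(1,2), (1,3), (1,4)]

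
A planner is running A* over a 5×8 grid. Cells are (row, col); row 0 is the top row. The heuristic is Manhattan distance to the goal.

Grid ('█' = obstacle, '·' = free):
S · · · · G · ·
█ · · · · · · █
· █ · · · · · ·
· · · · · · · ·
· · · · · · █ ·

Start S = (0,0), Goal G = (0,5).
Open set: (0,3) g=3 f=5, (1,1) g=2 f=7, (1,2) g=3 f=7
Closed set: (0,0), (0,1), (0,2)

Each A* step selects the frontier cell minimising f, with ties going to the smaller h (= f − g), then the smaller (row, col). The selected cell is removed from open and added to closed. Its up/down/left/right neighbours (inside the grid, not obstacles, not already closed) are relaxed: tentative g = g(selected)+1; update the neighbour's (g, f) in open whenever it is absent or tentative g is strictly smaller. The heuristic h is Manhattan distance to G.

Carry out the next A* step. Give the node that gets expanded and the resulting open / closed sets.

step 1: expand (0,3) (f=5, h=2) → closed; open now [(0,4) g=4 f=5, (1,1) g=2 f=7, (1,2) g=3 f=7, (1,3) g=4 f=7]

expanded=(0,3); open=[(0,4) g=4 f=5, (1,1) g=2 f=7, (1,2) g=3 f=7, (1,3) g=4 f=7]; closed=[(0,0), (0,1), (0,2), (0,3)]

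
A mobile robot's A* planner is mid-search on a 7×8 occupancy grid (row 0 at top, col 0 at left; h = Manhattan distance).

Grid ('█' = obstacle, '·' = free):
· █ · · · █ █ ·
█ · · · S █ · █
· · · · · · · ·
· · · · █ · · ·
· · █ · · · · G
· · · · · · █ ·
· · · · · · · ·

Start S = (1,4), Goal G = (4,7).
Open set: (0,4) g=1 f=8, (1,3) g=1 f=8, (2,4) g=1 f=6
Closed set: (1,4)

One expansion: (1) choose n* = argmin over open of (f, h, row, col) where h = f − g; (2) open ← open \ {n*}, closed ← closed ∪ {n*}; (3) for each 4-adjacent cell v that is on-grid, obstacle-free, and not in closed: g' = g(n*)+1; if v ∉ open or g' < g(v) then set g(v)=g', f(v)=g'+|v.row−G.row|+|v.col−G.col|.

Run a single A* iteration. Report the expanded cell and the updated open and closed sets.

expanded=(2,4); open=[(0,4) g=1 f=8, (1,3) g=1 f=8, (2,3) g=2 f=8, (2,5) g=2 f=6]; closed=[(1,4), (2,4)]

step 1: expand (2,4) (f=6, h=5) → closed; open now [(0,4) g=1 f=8, (1,3) g=1 f=8, (2,3) g=2 f=8, (2,5) g=2 f=6]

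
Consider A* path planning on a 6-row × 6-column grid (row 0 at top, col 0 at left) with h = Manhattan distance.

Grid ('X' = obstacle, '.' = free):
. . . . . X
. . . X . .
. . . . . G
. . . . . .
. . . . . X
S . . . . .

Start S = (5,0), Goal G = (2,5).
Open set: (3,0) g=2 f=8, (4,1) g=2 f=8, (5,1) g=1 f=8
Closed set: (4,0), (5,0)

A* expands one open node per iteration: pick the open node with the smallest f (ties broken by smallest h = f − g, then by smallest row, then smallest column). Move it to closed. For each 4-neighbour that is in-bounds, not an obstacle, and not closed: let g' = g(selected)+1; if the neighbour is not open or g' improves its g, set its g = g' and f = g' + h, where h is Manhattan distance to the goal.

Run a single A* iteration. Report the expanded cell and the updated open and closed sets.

step 1: expand (3,0) (f=8, h=6) → closed; open now [(2,0) g=3 f=8, (3,1) g=3 f=8, (4,1) g=2 f=8, (5,1) g=1 f=8]

expanded=(3,0); open=[(2,0) g=3 f=8, (3,1) g=3 f=8, (4,1) g=2 f=8, (5,1) g=1 f=8]; closed=[(3,0), (4,0), (5,0)]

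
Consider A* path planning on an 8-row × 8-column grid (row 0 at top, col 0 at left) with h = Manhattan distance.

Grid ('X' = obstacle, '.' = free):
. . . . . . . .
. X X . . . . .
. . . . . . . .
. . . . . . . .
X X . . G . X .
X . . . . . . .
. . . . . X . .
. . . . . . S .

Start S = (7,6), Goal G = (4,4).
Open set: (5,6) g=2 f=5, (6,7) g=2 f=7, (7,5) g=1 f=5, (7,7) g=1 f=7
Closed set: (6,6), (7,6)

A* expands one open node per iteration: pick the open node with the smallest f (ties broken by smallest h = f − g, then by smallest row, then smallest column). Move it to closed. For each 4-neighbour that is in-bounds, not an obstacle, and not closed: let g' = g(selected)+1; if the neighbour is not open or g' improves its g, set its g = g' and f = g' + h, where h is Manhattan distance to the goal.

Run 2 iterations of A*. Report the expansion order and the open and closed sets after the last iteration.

order=[(5,6) → (5,5)]; open=[(4,5) g=4 f=5, (5,4) g=4 f=5, (5,7) g=3 f=7, (6,7) g=2 f=7, (7,5) g=1 f=5, (7,7) g=1 f=7]; closed=[(5,5), (5,6), (6,6), (7,6)]

step 1: expand (5,6) (f=5, h=3) → closed; open now [(5,5) g=3 f=5, (5,7) g=3 f=7, (6,7) g=2 f=7, (7,5) g=1 f=5, (7,7) g=1 f=7]
step 2: expand (5,5) (f=5, h=2) → closed; open now [(4,5) g=4 f=5, (5,4) g=4 f=5, (5,7) g=3 f=7, (6,7) g=2 f=7, (7,5) g=1 f=5, (7,7) g=1 f=7]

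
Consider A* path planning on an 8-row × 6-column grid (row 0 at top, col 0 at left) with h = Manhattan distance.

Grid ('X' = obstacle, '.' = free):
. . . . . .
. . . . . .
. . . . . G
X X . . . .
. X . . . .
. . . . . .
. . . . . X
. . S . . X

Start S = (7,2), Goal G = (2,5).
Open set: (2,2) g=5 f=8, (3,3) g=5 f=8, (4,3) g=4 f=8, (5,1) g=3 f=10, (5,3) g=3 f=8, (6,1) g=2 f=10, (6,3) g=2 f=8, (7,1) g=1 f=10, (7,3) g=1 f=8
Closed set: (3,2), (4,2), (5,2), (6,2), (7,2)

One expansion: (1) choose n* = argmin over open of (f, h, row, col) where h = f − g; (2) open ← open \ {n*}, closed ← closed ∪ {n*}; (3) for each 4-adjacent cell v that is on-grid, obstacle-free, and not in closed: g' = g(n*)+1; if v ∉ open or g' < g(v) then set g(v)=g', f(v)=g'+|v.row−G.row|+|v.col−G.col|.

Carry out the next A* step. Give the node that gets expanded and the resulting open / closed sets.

expanded=(2,2); open=[(1,2) g=6 f=10, (2,1) g=6 f=10, (2,3) g=6 f=8, (3,3) g=5 f=8, (4,3) g=4 f=8, (5,1) g=3 f=10, (5,3) g=3 f=8, (6,1) g=2 f=10, (6,3) g=2 f=8, (7,1) g=1 f=10, (7,3) g=1 f=8]; closed=[(2,2), (3,2), (4,2), (5,2), (6,2), (7,2)]

step 1: expand (2,2) (f=8, h=3) → closed; open now [(1,2) g=6 f=10, (2,1) g=6 f=10, (2,3) g=6 f=8, (3,3) g=5 f=8, (4,3) g=4 f=8, (5,1) g=3 f=10, (5,3) g=3 f=8, (6,1) g=2 f=10, (6,3) g=2 f=8, (7,1) g=1 f=10, (7,3) g=1 f=8]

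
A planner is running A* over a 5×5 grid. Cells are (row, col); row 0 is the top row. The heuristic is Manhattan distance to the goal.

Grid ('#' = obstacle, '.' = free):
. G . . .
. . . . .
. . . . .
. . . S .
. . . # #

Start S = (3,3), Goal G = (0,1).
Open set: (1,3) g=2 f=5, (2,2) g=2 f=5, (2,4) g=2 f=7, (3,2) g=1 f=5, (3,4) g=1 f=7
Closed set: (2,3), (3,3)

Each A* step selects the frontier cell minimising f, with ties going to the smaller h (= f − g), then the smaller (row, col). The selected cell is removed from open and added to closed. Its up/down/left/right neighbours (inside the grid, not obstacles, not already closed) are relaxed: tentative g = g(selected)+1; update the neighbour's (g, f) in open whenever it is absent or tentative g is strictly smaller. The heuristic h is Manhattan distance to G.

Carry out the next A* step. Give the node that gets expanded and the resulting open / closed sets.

step 1: expand (1,3) (f=5, h=3) → closed; open now [(0,3) g=3 f=5, (1,2) g=3 f=5, (1,4) g=3 f=7, (2,2) g=2 f=5, (2,4) g=2 f=7, (3,2) g=1 f=5, (3,4) g=1 f=7]

expanded=(1,3); open=[(0,3) g=3 f=5, (1,2) g=3 f=5, (1,4) g=3 f=7, (2,2) g=2 f=5, (2,4) g=2 f=7, (3,2) g=1 f=5, (3,4) g=1 f=7]; closed=[(1,3), (2,3), (3,3)]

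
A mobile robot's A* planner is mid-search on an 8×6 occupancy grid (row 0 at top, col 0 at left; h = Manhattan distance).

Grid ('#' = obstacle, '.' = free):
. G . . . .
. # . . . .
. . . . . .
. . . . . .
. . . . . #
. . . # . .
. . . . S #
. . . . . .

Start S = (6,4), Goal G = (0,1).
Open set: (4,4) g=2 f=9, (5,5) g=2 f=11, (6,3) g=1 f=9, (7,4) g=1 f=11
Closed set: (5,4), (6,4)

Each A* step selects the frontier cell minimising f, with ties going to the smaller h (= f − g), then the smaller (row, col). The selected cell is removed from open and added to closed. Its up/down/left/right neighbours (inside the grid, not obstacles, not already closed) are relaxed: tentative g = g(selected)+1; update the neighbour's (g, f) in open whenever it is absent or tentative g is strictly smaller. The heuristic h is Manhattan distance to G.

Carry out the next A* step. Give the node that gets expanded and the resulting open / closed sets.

expanded=(4,4); open=[(3,4) g=3 f=9, (4,3) g=3 f=9, (5,5) g=2 f=11, (6,3) g=1 f=9, (7,4) g=1 f=11]; closed=[(4,4), (5,4), (6,4)]

step 1: expand (4,4) (f=9, h=7) → closed; open now [(3,4) g=3 f=9, (4,3) g=3 f=9, (5,5) g=2 f=11, (6,3) g=1 f=9, (7,4) g=1 f=11]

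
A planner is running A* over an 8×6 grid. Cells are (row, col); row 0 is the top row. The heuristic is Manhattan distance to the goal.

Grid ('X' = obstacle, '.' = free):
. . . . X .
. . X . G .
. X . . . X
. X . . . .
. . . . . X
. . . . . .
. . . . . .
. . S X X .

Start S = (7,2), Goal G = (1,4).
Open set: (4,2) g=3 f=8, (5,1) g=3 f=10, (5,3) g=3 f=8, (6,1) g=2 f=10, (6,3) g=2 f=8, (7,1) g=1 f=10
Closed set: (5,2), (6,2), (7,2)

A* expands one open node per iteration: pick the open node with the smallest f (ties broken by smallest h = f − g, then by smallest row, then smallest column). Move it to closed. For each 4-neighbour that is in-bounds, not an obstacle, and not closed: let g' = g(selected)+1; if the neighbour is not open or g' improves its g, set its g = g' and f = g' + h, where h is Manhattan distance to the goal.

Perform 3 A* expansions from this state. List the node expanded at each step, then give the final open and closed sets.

step 1: expand (4,2) (f=8, h=5) → closed; open now [(3,2) g=4 f=8, (4,1) g=4 f=10, (4,3) g=4 f=8, (5,1) g=3 f=10, (5,3) g=3 f=8, (6,1) g=2 f=10, (6,3) g=2 f=8, (7,1) g=1 f=10]
step 2: expand (3,2) (f=8, h=4) → closed; open now [(2,2) g=5 f=8, (3,3) g=5 f=8, (4,1) g=4 f=10, (4,3) g=4 f=8, (5,1) g=3 f=10, (5,3) g=3 f=8, (6,1) g=2 f=10, (6,3) g=2 f=8, (7,1) g=1 f=10]
step 3: expand (2,2) (f=8, h=3) → closed; open now [(2,3) g=6 f=8, (3,3) g=5 f=8, (4,1) g=4 f=10, (4,3) g=4 f=8, (5,1) g=3 f=10, (5,3) g=3 f=8, (6,1) g=2 f=10, (6,3) g=2 f=8, (7,1) g=1 f=10]

order=[(4,2) → (3,2) → (2,2)]; open=[(2,3) g=6 f=8, (3,3) g=5 f=8, (4,1) g=4 f=10, (4,3) g=4 f=8, (5,1) g=3 f=10, (5,3) g=3 f=8, (6,1) g=2 f=10, (6,3) g=2 f=8, (7,1) g=1 f=10]; closed=[(2,2), (3,2), (4,2), (5,2), (6,2), (7,2)]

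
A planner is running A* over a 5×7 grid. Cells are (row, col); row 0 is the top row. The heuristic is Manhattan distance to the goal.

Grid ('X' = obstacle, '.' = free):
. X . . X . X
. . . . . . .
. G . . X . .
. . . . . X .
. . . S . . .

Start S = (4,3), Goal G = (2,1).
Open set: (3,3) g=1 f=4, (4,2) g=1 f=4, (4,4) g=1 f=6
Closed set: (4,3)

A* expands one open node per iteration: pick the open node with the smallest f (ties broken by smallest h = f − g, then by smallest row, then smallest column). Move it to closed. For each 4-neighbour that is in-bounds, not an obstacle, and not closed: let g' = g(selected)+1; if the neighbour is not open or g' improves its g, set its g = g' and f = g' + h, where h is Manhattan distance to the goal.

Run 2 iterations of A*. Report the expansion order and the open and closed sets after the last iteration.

order=[(3,3) → (2,3)]; open=[(1,3) g=3 f=6, (2,2) g=3 f=4, (3,2) g=2 f=4, (3,4) g=2 f=6, (4,2) g=1 f=4, (4,4) g=1 f=6]; closed=[(2,3), (3,3), (4,3)]

step 1: expand (3,3) (f=4, h=3) → closed; open now [(2,3) g=2 f=4, (3,2) g=2 f=4, (3,4) g=2 f=6, (4,2) g=1 f=4, (4,4) g=1 f=6]
step 2: expand (2,3) (f=4, h=2) → closed; open now [(1,3) g=3 f=6, (2,2) g=3 f=4, (3,2) g=2 f=4, (3,4) g=2 f=6, (4,2) g=1 f=4, (4,4) g=1 f=6]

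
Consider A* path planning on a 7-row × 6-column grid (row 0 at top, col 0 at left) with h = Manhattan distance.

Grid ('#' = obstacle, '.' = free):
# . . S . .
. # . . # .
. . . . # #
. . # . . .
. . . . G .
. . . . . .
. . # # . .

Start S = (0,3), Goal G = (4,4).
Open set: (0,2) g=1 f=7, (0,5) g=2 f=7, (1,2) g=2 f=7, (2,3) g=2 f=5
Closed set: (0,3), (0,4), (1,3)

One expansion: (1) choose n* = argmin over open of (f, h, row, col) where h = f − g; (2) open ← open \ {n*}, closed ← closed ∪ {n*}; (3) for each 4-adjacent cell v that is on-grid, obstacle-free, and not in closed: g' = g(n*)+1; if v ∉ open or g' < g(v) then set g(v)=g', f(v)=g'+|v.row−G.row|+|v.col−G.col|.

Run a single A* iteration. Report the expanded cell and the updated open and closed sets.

step 1: expand (2,3) (f=5, h=3) → closed; open now [(0,2) g=1 f=7, (0,5) g=2 f=7, (1,2) g=2 f=7, (2,2) g=3 f=7, (3,3) g=3 f=5]

expanded=(2,3); open=[(0,2) g=1 f=7, (0,5) g=2 f=7, (1,2) g=2 f=7, (2,2) g=3 f=7, (3,3) g=3 f=5]; closed=[(0,3), (0,4), (1,3), (2,3)]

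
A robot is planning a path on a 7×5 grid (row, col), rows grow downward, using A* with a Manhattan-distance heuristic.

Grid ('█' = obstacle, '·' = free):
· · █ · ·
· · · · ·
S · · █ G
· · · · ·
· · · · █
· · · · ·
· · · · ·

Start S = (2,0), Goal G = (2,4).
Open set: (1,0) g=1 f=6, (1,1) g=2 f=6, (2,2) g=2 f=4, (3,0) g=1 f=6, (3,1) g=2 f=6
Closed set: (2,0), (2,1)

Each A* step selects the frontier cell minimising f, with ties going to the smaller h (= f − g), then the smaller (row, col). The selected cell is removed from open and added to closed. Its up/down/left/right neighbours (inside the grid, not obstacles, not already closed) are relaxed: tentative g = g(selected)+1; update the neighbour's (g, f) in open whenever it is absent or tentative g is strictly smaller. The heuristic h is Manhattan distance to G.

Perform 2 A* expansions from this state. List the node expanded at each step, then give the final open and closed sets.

order=[(2,2) → (1,2)]; open=[(1,0) g=1 f=6, (1,1) g=2 f=6, (1,3) g=4 f=6, (3,0) g=1 f=6, (3,1) g=2 f=6, (3,2) g=3 f=6]; closed=[(1,2), (2,0), (2,1), (2,2)]

step 1: expand (2,2) (f=4, h=2) → closed; open now [(1,0) g=1 f=6, (1,1) g=2 f=6, (1,2) g=3 f=6, (3,0) g=1 f=6, (3,1) g=2 f=6, (3,2) g=3 f=6]
step 2: expand (1,2) (f=6, h=3) → closed; open now [(1,0) g=1 f=6, (1,1) g=2 f=6, (1,3) g=4 f=6, (3,0) g=1 f=6, (3,1) g=2 f=6, (3,2) g=3 f=6]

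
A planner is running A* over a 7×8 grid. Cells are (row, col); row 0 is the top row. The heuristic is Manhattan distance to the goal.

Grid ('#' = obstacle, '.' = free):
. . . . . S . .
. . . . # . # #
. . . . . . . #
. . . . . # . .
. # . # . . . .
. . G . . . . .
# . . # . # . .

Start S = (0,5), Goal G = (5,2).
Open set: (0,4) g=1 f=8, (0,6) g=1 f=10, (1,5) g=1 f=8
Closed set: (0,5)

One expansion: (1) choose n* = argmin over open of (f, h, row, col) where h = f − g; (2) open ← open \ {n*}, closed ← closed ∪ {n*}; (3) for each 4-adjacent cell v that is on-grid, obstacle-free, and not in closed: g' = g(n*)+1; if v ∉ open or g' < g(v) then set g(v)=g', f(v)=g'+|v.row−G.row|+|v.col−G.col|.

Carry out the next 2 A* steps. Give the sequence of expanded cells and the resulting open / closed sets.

order=[(0,4) → (0,3)]; open=[(0,2) g=3 f=8, (0,6) g=1 f=10, (1,3) g=3 f=8, (1,5) g=1 f=8]; closed=[(0,3), (0,4), (0,5)]

step 1: expand (0,4) (f=8, h=7) → closed; open now [(0,3) g=2 f=8, (0,6) g=1 f=10, (1,5) g=1 f=8]
step 2: expand (0,3) (f=8, h=6) → closed; open now [(0,2) g=3 f=8, (0,6) g=1 f=10, (1,3) g=3 f=8, (1,5) g=1 f=8]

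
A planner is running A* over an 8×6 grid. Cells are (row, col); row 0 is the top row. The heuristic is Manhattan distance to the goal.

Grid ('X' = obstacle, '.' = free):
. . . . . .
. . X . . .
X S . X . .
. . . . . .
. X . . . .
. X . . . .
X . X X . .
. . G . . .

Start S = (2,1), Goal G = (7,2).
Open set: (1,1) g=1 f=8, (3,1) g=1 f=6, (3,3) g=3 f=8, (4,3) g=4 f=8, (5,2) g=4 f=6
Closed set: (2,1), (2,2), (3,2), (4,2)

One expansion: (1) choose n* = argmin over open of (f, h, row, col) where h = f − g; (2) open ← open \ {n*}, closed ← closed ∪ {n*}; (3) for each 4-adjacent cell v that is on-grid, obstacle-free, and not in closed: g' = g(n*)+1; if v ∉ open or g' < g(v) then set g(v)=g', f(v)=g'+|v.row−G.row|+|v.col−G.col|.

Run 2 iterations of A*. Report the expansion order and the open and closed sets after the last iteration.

step 1: expand (5,2) (f=6, h=2) → closed; open now [(1,1) g=1 f=8, (3,1) g=1 f=6, (3,3) g=3 f=8, (4,3) g=4 f=8, (5,3) g=5 f=8]
step 2: expand (3,1) (f=6, h=5) → closed; open now [(1,1) g=1 f=8, (3,0) g=2 f=8, (3,3) g=3 f=8, (4,3) g=4 f=8, (5,3) g=5 f=8]

order=[(5,2) → (3,1)]; open=[(1,1) g=1 f=8, (3,0) g=2 f=8, (3,3) g=3 f=8, (4,3) g=4 f=8, (5,3) g=5 f=8]; closed=[(2,1), (2,2), (3,1), (3,2), (4,2), (5,2)]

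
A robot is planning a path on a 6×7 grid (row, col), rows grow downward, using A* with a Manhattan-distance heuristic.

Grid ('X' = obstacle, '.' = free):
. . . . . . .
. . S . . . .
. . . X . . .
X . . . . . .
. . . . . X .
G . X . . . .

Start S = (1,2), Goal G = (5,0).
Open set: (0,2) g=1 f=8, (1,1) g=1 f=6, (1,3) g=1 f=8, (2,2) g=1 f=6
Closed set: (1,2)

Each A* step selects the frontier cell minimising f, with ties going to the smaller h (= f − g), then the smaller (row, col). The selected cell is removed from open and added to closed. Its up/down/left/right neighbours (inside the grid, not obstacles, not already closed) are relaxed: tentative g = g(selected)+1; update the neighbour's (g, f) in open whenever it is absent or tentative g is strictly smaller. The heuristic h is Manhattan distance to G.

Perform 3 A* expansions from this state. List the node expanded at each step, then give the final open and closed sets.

order=[(1,1) → (1,0) → (2,0)]; open=[(0,0) g=3 f=8, (0,1) g=2 f=8, (0,2) g=1 f=8, (1,3) g=1 f=8, (2,1) g=2 f=6, (2,2) g=1 f=6]; closed=[(1,0), (1,1), (1,2), (2,0)]

step 1: expand (1,1) (f=6, h=5) → closed; open now [(0,1) g=2 f=8, (0,2) g=1 f=8, (1,0) g=2 f=6, (1,3) g=1 f=8, (2,1) g=2 f=6, (2,2) g=1 f=6]
step 2: expand (1,0) (f=6, h=4) → closed; open now [(0,0) g=3 f=8, (0,1) g=2 f=8, (0,2) g=1 f=8, (1,3) g=1 f=8, (2,0) g=3 f=6, (2,1) g=2 f=6, (2,2) g=1 f=6]
step 3: expand (2,0) (f=6, h=3) → closed; open now [(0,0) g=3 f=8, (0,1) g=2 f=8, (0,2) g=1 f=8, (1,3) g=1 f=8, (2,1) g=2 f=6, (2,2) g=1 f=6]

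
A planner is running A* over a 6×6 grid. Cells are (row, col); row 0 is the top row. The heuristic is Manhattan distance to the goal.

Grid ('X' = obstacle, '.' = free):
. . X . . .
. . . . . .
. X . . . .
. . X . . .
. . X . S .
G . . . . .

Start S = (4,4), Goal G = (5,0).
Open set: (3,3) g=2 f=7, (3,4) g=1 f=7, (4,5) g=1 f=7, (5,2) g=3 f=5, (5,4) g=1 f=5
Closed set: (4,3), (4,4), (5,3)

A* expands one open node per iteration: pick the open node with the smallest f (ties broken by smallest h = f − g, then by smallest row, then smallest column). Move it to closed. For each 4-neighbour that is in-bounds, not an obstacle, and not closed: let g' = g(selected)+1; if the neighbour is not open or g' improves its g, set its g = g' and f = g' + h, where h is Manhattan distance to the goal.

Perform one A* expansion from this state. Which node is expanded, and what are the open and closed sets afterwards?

step 1: expand (5,2) (f=5, h=2) → closed; open now [(3,3) g=2 f=7, (3,4) g=1 f=7, (4,5) g=1 f=7, (5,1) g=4 f=5, (5,4) g=1 f=5]

expanded=(5,2); open=[(3,3) g=2 f=7, (3,4) g=1 f=7, (4,5) g=1 f=7, (5,1) g=4 f=5, (5,4) g=1 f=5]; closed=[(4,3), (4,4), (5,2), (5,3)]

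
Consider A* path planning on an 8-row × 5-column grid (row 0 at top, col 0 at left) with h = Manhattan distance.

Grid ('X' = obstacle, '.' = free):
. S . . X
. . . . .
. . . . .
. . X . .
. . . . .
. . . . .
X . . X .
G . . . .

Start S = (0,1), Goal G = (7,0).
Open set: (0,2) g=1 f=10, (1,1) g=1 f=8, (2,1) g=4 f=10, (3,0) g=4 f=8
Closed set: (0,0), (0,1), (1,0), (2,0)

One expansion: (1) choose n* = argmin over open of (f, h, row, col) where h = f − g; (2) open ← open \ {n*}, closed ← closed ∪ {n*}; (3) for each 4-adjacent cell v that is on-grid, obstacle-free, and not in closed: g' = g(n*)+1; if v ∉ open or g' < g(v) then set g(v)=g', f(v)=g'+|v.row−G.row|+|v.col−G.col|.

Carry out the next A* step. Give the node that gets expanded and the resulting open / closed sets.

step 1: expand (3,0) (f=8, h=4) → closed; open now [(0,2) g=1 f=10, (1,1) g=1 f=8, (2,1) g=4 f=10, (3,1) g=5 f=10, (4,0) g=5 f=8]

expanded=(3,0); open=[(0,2) g=1 f=10, (1,1) g=1 f=8, (2,1) g=4 f=10, (3,1) g=5 f=10, (4,0) g=5 f=8]; closed=[(0,0), (0,1), (1,0), (2,0), (3,0)]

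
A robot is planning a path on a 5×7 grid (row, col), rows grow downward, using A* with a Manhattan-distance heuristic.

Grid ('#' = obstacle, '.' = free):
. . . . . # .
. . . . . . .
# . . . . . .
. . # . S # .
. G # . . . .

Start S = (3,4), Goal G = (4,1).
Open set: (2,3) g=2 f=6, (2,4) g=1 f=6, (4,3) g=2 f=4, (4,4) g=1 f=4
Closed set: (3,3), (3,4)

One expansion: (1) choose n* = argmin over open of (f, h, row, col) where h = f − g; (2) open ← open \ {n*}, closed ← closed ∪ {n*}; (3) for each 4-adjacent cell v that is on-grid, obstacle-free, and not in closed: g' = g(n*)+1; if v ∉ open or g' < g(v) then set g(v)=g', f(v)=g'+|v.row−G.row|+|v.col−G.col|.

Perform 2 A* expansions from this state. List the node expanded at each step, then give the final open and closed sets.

step 1: expand (4,3) (f=4, h=2) → closed; open now [(2,3) g=2 f=6, (2,4) g=1 f=6, (4,4) g=1 f=4]
step 2: expand (4,4) (f=4, h=3) → closed; open now [(2,3) g=2 f=6, (2,4) g=1 f=6, (4,5) g=2 f=6]

order=[(4,3) → (4,4)]; open=[(2,3) g=2 f=6, (2,4) g=1 f=6, (4,5) g=2 f=6]; closed=[(3,3), (3,4), (4,3), (4,4)]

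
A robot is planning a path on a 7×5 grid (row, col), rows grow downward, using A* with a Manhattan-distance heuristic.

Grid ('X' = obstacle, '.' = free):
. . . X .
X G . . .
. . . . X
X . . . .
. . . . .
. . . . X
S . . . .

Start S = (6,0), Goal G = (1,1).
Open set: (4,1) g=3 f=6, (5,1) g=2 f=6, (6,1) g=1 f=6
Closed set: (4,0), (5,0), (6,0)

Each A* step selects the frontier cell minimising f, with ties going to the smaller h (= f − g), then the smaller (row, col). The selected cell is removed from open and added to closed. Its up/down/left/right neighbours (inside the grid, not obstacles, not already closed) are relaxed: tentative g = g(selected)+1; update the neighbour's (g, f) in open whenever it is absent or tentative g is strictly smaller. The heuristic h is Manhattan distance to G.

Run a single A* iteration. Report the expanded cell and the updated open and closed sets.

expanded=(4,1); open=[(3,1) g=4 f=6, (4,2) g=4 f=8, (5,1) g=2 f=6, (6,1) g=1 f=6]; closed=[(4,0), (4,1), (5,0), (6,0)]

step 1: expand (4,1) (f=6, h=3) → closed; open now [(3,1) g=4 f=6, (4,2) g=4 f=8, (5,1) g=2 f=6, (6,1) g=1 f=6]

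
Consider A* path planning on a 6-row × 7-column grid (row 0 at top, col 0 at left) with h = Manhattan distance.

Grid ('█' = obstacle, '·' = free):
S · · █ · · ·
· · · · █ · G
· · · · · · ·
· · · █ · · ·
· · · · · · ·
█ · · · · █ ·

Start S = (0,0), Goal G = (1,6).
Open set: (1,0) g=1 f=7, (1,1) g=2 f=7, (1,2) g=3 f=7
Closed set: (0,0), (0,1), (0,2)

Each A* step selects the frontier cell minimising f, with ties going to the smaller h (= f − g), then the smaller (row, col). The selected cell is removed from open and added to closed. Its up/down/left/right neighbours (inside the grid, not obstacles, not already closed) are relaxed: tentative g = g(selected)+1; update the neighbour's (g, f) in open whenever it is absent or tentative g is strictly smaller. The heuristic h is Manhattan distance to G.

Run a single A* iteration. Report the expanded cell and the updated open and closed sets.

expanded=(1,2); open=[(1,0) g=1 f=7, (1,1) g=2 f=7, (1,3) g=4 f=7, (2,2) g=4 f=9]; closed=[(0,0), (0,1), (0,2), (1,2)]

step 1: expand (1,2) (f=7, h=4) → closed; open now [(1,0) g=1 f=7, (1,1) g=2 f=7, (1,3) g=4 f=7, (2,2) g=4 f=9]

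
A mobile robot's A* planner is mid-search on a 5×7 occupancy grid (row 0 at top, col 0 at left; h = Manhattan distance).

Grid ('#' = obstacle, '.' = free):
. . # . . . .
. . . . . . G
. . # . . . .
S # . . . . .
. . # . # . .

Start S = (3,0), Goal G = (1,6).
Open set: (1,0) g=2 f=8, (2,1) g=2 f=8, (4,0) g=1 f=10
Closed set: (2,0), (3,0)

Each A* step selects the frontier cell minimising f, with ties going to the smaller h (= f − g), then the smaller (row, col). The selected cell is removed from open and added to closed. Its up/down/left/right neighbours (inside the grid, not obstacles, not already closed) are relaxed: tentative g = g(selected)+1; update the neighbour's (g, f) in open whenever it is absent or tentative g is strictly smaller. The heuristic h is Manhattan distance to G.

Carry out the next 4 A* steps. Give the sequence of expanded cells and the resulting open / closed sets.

order=[(1,0) → (1,1) → (1,2) → (1,3)]; open=[(0,0) g=3 f=10, (0,1) g=4 f=10, (0,3) g=6 f=10, (1,4) g=6 f=8, (2,1) g=2 f=8, (2,3) g=6 f=10, (4,0) g=1 f=10]; closed=[(1,0), (1,1), (1,2), (1,3), (2,0), (3,0)]

step 1: expand (1,0) (f=8, h=6) → closed; open now [(0,0) g=3 f=10, (1,1) g=3 f=8, (2,1) g=2 f=8, (4,0) g=1 f=10]
step 2: expand (1,1) (f=8, h=5) → closed; open now [(0,0) g=3 f=10, (0,1) g=4 f=10, (1,2) g=4 f=8, (2,1) g=2 f=8, (4,0) g=1 f=10]
step 3: expand (1,2) (f=8, h=4) → closed; open now [(0,0) g=3 f=10, (0,1) g=4 f=10, (1,3) g=5 f=8, (2,1) g=2 f=8, (4,0) g=1 f=10]
step 4: expand (1,3) (f=8, h=3) → closed; open now [(0,0) g=3 f=10, (0,1) g=4 f=10, (0,3) g=6 f=10, (1,4) g=6 f=8, (2,1) g=2 f=8, (2,3) g=6 f=10, (4,0) g=1 f=10]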